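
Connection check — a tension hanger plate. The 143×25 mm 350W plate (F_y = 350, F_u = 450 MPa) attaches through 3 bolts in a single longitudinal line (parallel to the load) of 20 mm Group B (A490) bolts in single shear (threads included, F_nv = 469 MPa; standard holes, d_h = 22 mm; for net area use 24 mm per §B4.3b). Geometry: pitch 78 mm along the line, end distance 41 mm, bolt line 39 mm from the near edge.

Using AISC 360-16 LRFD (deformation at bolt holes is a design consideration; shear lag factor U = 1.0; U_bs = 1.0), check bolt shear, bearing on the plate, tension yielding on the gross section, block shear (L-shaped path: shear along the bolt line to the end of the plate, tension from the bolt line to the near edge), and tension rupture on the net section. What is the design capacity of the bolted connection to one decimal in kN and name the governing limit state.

331.5 kN (bolt shear governs)

Bolt shear: A_b = π(20)²/4 = 314.16 mm². φR_n = 0.75 × 469 × 314.16 × 3 × 1 = 331.5 kN.
Bearing (25 mm plate, F_u = 450 MPa): end bolts L_c = 41 − 22/2 = 30, R_n = min(1.2×30×25×450, 2.4×20×25×450) = 405 kN/bolt; interior L_c = 78 − 22 = 56, R_n = 540 kN/bolt. φR_n = 0.75 × (1×405 + 2×540) = 1113.8 kN.
Tension yield (gross): A_g = 143×25 = 3575 mm². φR_n = 0.90 × 350 × 3575 = 1126.1 kN.
Block shear: shear path 1×[41+2×78] = 1×197 mm, A_gv = 4925, A_nv = 1×(197 − 2.5×24)×25 = 3425 mm²; tension to near edge: (39 − 0.5×24)×25 = 675 mm². R_n = min(0.6×450×3425, 0.6×350×4925) + 1.0×450×675 = min(924.75, 1034.3) + 303.75 = 1228.5 kN. φR_n = 0.75 × 1228.5 = 921.4 kN.
Tension rupture (net): A_n = (143 − 1×24)×25 = 2975 mm² (U = 1.0, A_e = A_n). φR_n = 0.75 × 450 × 2975 = 1004.1 kN.
Governing: min(331.5, 1113.8, 1126.1, 921.4, 1004.1) = 331.5 kN → bolt shear.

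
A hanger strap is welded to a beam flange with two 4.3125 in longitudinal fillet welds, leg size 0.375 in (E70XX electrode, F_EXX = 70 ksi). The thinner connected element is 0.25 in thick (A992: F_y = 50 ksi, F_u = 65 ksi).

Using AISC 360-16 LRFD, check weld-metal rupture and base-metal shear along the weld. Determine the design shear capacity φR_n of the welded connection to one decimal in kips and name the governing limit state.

Weld metal: throat = 0.707×0.375 = 0.26513 in, L = 2×4.3125 = 8.625 in. φR_n = 0.75 × 0.6 × 70 × 0.26513 × 8.625 = 72.0 kips.
Base metal shear (0.25 in plate): yield φR_n = 1.0×0.6×50×0.25×8.625 = 64.7 kips; rupture φR_n = 0.75×0.6×65×0.25×8.625 = 63.1 kips; take 63.1 kips (rupture).
Governing: min(72.0, 63.1) = 63.1 kips → base-metal shear.

63.1 kips (base-metal shear governs)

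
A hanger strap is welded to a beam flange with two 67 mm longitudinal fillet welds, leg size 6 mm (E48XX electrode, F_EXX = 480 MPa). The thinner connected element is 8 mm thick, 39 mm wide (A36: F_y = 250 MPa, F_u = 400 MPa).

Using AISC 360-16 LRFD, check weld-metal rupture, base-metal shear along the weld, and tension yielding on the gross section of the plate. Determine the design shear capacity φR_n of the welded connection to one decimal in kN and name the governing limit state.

Weld metal: throat = 0.707×6 = 4.242 mm, L = 2×67 = 134 mm. φR_n = 0.75 × 0.6 × 480 × 4.242 × 134 = 122.8 kN.
Base metal shear (8 mm plate): yield φR_n = 1.0×0.6×250×8×134 = 160.8 kN; rupture φR_n = 0.75×0.6×400×8×134 = 193.0 kN; take 160.8 kN (yield).
Tension yield (gross): A_g = 39×8 = 312 mm². φR_n = 0.90 × 250 × 312 = 70.2 kN.
Governing: min(122.8, 160.8, 70.2) = 70.2 kN → gross-section yield.

70.2 kN (gross-section yield governs)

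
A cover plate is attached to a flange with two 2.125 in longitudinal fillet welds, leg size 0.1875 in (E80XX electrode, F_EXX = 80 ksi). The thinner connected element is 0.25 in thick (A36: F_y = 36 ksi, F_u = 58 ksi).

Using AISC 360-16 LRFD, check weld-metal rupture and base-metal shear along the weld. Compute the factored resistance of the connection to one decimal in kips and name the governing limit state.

Weld metal: throat = 0.707×0.1875 = 0.13256 in, L = 2×2.125 = 4.25 in. φR_n = 0.75 × 0.6 × 80 × 0.13256 × 4.25 = 20.3 kips.
Base metal shear (0.25 in plate): yield φR_n = 1.0×0.6×36×0.25×4.25 = 23.0 kips; rupture φR_n = 0.75×0.6×58×0.25×4.25 = 27.7 kips; take 23.0 kips (yield).
Governing: min(20.3, 23.0) = 20.3 kips → weld metal.

20.3 kips (weld metal governs)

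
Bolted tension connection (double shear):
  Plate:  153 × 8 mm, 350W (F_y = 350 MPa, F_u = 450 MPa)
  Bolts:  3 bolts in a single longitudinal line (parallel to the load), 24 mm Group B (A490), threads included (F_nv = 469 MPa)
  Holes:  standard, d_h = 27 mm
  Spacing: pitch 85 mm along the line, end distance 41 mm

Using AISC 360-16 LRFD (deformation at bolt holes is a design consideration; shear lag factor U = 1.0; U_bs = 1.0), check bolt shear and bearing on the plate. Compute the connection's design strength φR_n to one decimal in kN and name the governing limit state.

Bolt shear: A_b = π(24)²/4 = 452.39 mm². φR_n = 0.75 × 469 × 452.39 × 3 × 2 = 954.8 kN.
Bearing (8 mm plate, F_u = 450 MPa): end bolts L_c = 41 − 27/2 = 27.5, R_n = min(1.2×27.5×8×450, 2.4×24×8×450) = 118.8 kN/bolt; interior L_c = 85 − 27 = 58, R_n = 207.36 kN/bolt. φR_n = 0.75 × (1×118.8 + 2×207.36) = 400.1 kN.
Governing: min(954.8, 400.1) = 400.1 kN → bearing.

400.1 kN (bearing governs)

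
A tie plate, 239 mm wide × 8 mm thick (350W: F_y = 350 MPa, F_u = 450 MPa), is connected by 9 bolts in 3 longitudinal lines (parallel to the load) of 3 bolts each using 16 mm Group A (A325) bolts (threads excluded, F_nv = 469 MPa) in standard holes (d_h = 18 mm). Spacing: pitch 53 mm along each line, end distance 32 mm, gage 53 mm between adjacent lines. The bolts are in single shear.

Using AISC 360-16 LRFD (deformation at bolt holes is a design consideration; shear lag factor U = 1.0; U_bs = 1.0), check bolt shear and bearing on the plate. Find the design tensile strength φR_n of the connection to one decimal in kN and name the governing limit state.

Bolt shear: A_b = π(16)²/4 = 201.06 mm². φR_n = 0.75 × 469 × 201.06 × 9 × 1 = 636.5 kN.
Bearing (8 mm plate, F_u = 450 MPa): end bolts L_c = 32 − 18/2 = 23, R_n = min(1.2×23×8×450, 2.4×16×8×450) = 99.36 kN/bolt; interior L_c = 53 − 18 = 35, R_n = 138.24 kN/bolt. φR_n = 0.75 × (3×99.36 + 6×138.24) = 845.6 kN.
Governing: min(636.5, 845.6) = 636.5 kN → bolt shear.

636.5 kN (bolt shear governs)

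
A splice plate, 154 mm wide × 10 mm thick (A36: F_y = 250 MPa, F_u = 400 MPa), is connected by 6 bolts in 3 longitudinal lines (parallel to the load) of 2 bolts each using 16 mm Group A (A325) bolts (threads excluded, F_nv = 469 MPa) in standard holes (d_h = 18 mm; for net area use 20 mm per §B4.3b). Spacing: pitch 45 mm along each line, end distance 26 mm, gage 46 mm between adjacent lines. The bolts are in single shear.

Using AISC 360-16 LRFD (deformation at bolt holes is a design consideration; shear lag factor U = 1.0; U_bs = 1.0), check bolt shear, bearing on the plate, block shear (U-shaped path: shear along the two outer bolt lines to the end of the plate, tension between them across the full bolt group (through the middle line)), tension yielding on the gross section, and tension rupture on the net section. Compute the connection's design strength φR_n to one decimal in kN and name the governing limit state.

282.0 kN (net-section rupture governs)

Bolt shear: A_b = π(16)²/4 = 201.06 mm². φR_n = 0.75 × 469 × 201.06 × 6 × 1 = 424.3 kN.
Bearing (10 mm plate, F_u = 400 MPa): end bolts L_c = 26 − 18/2 = 17, R_n = min(1.2×17×10×400, 2.4×16×10×400) = 81.6 kN/bolt; interior L_c = 45 − 18 = 27, R_n = 129.6 kN/bolt. φR_n = 0.75 × (3×81.6 + 3×129.6) = 475.2 kN.
Block shear: shear path 2×[26+1×45] = 2×71 mm, A_gv = 1420, A_nv = 2×(71 − 1.5×20)×10 = 820 mm²; tension across gage: (92 − 2×20)×10 = 520 mm². R_n = min(0.6×400×820, 0.6×250×1420) + 1.0×400×520 = min(196.8, 213) + 208 = 404.8 kN. φR_n = 0.75 × 404.8 = 303.6 kN.
Tension yield (gross): A_g = 154×10 = 1540 mm². φR_n = 0.90 × 250 × 1540 = 346.5 kN.
Tension rupture (net): A_n = (154 − 3×20)×10 = 940 mm² (U = 1.0, A_e = A_n). φR_n = 0.75 × 400 × 940 = 282.0 kN.
Governing: min(424.3, 475.2, 303.6, 346.5, 282.0) = 282.0 kN → net-section rupture.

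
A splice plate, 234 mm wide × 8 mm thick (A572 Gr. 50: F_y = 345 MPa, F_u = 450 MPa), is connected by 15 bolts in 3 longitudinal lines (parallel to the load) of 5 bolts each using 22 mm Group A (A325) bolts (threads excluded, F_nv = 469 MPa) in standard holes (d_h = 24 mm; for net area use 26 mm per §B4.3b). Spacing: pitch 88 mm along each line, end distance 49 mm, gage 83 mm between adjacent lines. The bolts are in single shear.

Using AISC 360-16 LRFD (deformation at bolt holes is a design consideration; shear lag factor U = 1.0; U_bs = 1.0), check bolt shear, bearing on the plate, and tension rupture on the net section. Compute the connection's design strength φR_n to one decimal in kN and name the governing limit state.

421.2 kN (net-section rupture governs)

Bolt shear: A_b = π(22)²/4 = 380.13 mm². φR_n = 0.75 × 469 × 380.13 × 15 × 1 = 2005.7 kN.
Bearing (8 mm plate, F_u = 450 MPa): end bolts L_c = 49 − 24/2 = 37, R_n = min(1.2×37×8×450, 2.4×22×8×450) = 159.84 kN/bolt; interior L_c = 88 − 24 = 64, R_n = 190.08 kN/bolt. φR_n = 0.75 × (3×159.84 + 12×190.08) = 2070.4 kN.
Tension rupture (net): A_n = (234 − 3×26)×8 = 1248 mm² (U = 1.0, A_e = A_n). φR_n = 0.75 × 450 × 1248 = 421.2 kN.
Governing: min(2005.7, 2070.4, 421.2) = 421.2 kN → net-section rupture.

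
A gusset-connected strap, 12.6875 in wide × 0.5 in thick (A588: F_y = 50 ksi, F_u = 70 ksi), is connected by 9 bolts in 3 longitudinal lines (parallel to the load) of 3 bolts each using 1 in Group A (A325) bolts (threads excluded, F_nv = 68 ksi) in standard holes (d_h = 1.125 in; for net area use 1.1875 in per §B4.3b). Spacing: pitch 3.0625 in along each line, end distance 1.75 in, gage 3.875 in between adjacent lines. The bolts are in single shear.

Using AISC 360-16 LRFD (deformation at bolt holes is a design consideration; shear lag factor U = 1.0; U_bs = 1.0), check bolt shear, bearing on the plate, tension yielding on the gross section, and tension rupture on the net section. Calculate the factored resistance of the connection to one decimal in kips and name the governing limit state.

Bolt shear: A_b = π(1)²/4 = 0.7854 in². φR_n = 0.75 × 68 × 0.7854 × 9 × 1 = 360.5 kips.
Bearing (0.5 in plate, F_u = 70 ksi): end bolts L_c = 1.75 − 1.125/2 = 1.1875, R_n = min(1.2×1.1875×0.5×70, 2.4×1×0.5×70) = 49.875 kips/bolt; interior L_c = 3.0625 − 1.125 = 1.9375, R_n = 81.375 kips/bolt. φR_n = 0.75 × (3×49.875 + 6×81.375) = 478.4 kips.
Tension yield (gross): A_g = 12.6875×0.5 = 6.3438 in². φR_n = 0.90 × 50 × 6.3438 = 285.5 kips.
Tension rupture (net): A_n = (12.6875 − 3×1.1875)×0.5 = 4.5625 in² (U = 1.0, A_e = A_n). φR_n = 0.75 × 70 × 4.5625 = 239.5 kips.
Governing: min(360.5, 478.4, 285.5, 239.5) = 239.5 kips → net-section rupture.

239.5 kips (net-section rupture governs)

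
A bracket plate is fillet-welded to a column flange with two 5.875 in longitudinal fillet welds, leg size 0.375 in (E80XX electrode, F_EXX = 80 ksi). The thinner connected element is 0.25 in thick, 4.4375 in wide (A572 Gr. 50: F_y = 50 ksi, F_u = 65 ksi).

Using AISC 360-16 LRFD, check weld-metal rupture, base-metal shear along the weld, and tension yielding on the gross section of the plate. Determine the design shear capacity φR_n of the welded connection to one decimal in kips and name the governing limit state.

49.9 kips (gross-section yield governs)

Weld metal: throat = 0.707×0.375 = 0.26513 in, L = 2×5.875 = 11.75 in. φR_n = 0.75 × 0.6 × 80 × 0.26513 × 11.75 = 112.1 kips.
Base metal shear (0.25 in plate): yield φR_n = 1.0×0.6×50×0.25×11.75 = 88.1 kips; rupture φR_n = 0.75×0.6×65×0.25×11.75 = 85.9 kips; take 85.9 kips (rupture).
Tension yield (gross): A_g = 4.4375×0.25 = 1.1094 in². φR_n = 0.90 × 50 × 1.1094 = 49.9 kips.
Governing: min(112.1, 85.9, 49.9) = 49.9 kips → gross-section yield.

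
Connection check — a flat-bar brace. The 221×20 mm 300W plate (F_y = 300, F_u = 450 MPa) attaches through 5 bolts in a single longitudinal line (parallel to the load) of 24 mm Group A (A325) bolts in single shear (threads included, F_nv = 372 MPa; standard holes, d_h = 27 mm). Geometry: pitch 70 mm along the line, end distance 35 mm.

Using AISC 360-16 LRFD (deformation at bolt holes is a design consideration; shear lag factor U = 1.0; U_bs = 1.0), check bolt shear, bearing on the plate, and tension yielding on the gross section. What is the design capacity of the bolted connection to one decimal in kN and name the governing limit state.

Bolt shear: A_b = π(24)²/4 = 452.39 mm². φR_n = 0.75 × 372 × 452.39 × 5 × 1 = 631.1 kN.
Bearing (20 mm plate, F_u = 450 MPa): end bolts L_c = 35 − 27/2 = 21.5, R_n = min(1.2×21.5×20×450, 2.4×24×20×450) = 232.2 kN/bolt; interior L_c = 70 − 27 = 43, R_n = 464.4 kN/bolt. φR_n = 0.75 × (1×232.2 + 4×464.4) = 1567.4 kN.
Tension yield (gross): A_g = 221×20 = 4420 mm². φR_n = 0.90 × 300 × 4420 = 1193.4 kN.
Governing: min(631.1, 1567.4, 1193.4) = 631.1 kN → bolt shear.

631.1 kN (bolt shear governs)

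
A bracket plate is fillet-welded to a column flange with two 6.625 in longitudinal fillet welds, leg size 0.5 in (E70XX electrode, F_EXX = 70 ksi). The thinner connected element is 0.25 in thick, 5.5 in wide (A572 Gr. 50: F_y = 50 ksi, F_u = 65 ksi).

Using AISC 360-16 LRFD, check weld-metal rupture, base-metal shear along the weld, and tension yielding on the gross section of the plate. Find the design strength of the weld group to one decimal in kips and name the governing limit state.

Weld metal: throat = 0.707×0.5 = 0.3535 in, L = 2×6.625 = 13.25 in. φR_n = 0.75 × 0.6 × 70 × 0.3535 × 13.25 = 147.5 kips.
Base metal shear (0.25 in plate): yield φR_n = 1.0×0.6×50×0.25×13.25 = 99.4 kips; rupture φR_n = 0.75×0.6×65×0.25×13.25 = 96.9 kips; take 96.9 kips (rupture).
Tension yield (gross): A_g = 5.5×0.25 = 1.375 in². φR_n = 0.90 × 50 × 1.375 = 61.9 kips.
Governing: min(147.5, 96.9, 61.9) = 61.9 kips → gross-section yield.

61.9 kips (gross-section yield governs)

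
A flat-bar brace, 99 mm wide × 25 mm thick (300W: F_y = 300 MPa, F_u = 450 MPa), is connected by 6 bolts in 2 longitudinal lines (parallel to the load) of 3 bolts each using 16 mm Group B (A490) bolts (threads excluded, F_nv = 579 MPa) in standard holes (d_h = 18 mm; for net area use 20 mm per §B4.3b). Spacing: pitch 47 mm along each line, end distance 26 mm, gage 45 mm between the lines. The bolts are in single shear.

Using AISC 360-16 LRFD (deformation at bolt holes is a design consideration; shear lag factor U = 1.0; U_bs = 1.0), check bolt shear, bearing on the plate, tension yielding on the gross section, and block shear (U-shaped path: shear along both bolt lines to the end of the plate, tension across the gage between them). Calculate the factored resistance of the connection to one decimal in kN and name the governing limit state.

Bolt shear: A_b = π(16)²/4 = 201.06 mm². φR_n = 0.75 × 579 × 201.06 × 6 × 1 = 523.9 kN.
Bearing (25 mm plate, F_u = 450 MPa): end bolts L_c = 26 − 18/2 = 17, R_n = min(1.2×17×25×450, 2.4×16×25×450) = 229.5 kN/bolt; interior L_c = 47 − 18 = 29, R_n = 391.5 kN/bolt. φR_n = 0.75 × (2×229.5 + 4×391.5) = 1518.8 kN.
Tension yield (gross): A_g = 99×25 = 2475 mm². φR_n = 0.90 × 300 × 2475 = 668.3 kN.
Block shear: shear path 2×[26+2×47] = 2×120 mm, A_gv = 6000, A_nv = 2×(120 − 2.5×20)×25 = 3500 mm²; tension across gage: (45 − 1×20)×25 = 625 mm². R_n = min(0.6×450×3500, 0.6×300×6000) + 1.0×450×625 = min(945, 1080) + 281.25 = 1226.3 kN. φR_n = 0.75 × 1226.3 = 919.7 kN.
Governing: min(523.9, 1518.8, 668.3, 919.7) = 523.9 kN → bolt shear.

523.9 kN (bolt shear governs)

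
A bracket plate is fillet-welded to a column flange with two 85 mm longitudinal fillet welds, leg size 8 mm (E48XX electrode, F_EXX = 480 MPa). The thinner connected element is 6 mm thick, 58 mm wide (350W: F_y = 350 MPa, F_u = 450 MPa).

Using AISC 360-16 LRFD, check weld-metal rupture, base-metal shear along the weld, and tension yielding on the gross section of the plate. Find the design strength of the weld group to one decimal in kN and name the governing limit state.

Weld metal: throat = 0.707×8 = 5.656 mm, L = 2×85 = 170 mm. φR_n = 0.75 × 0.6 × 480 × 5.656 × 170 = 207.7 kN.
Base metal shear (6 mm plate): yield φR_n = 1.0×0.6×350×6×170 = 214.2 kN; rupture φR_n = 0.75×0.6×450×6×170 = 206.6 kN; take 206.6 kN (rupture).
Tension yield (gross): A_g = 58×6 = 348 mm². φR_n = 0.90 × 350 × 348 = 109.6 kN.
Governing: min(207.7, 206.6, 109.6) = 109.6 kN → gross-section yield.

109.6 kN (gross-section yield governs)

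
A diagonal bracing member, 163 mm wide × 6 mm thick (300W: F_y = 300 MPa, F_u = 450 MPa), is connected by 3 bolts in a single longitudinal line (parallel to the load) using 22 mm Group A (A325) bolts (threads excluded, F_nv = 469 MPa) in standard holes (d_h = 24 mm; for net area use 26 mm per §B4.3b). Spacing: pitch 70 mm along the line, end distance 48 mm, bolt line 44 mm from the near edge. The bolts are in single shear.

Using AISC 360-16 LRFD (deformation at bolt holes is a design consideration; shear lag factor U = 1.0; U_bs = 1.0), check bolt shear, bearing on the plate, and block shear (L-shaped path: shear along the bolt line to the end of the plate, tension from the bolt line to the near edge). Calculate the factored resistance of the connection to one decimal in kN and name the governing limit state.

Bolt shear: A_b = π(22)²/4 = 380.13 mm². φR_n = 0.75 × 469 × 380.13 × 3 × 1 = 401.1 kN.
Bearing (6 mm plate, F_u = 450 MPa): end bolts L_c = 48 − 24/2 = 36, R_n = min(1.2×36×6×450, 2.4×22×6×450) = 116.64 kN/bolt; interior L_c = 70 − 24 = 46, R_n = 142.56 kN/bolt. φR_n = 0.75 × (1×116.64 + 2×142.56) = 301.3 kN.
Block shear: shear path 1×[48+2×70] = 1×188 mm, A_gv = 1128, A_nv = 1×(188 − 2.5×26)×6 = 738 mm²; tension to near edge: (44 − 0.5×26)×6 = 186 mm². R_n = min(0.6×450×738, 0.6×300×1128) + 1.0×450×186 = min(199.26, 203.04) + 83.7 = 282.96 kN. φR_n = 0.75 × 282.96 = 212.2 kN.
Governing: min(401.1, 301.3, 212.2) = 212.2 kN → block shear.

212.2 kN (block shear governs)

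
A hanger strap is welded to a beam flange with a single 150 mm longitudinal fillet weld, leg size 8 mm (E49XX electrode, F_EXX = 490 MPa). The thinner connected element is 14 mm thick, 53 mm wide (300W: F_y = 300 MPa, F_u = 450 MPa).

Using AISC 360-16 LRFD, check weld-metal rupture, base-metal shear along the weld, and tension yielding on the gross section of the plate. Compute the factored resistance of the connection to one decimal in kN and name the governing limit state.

187.1 kN (weld metal governs)

Weld metal: throat = 0.707×8 = 5.656 mm, L = 150 mm. φR_n = 0.75 × 0.6 × 490 × 5.656 × 150 = 187.1 kN.
Base metal shear (14 mm plate): yield φR_n = 1.0×0.6×300×14×150 = 378.0 kN; rupture φR_n = 0.75×0.6×450×14×150 = 425.3 kN; take 378.0 kN (yield).
Tension yield (gross): A_g = 53×14 = 742 mm². φR_n = 0.90 × 300 × 742 = 200.3 kN.
Governing: min(187.1, 378.0, 200.3) = 187.1 kN → weld metal.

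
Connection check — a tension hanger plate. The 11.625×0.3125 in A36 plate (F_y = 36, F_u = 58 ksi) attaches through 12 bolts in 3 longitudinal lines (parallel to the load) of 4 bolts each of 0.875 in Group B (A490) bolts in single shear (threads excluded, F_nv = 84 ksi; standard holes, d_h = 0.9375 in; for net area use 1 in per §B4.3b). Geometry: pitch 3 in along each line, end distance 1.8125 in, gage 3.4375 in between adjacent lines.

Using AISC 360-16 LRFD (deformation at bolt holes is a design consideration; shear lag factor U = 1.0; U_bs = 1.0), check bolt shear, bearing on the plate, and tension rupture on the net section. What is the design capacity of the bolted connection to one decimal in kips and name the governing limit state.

Bolt shear: A_b = π(0.875)²/4 = 0.60132 in². φR_n = 0.75 × 84 × 0.60132 × 12 × 1 = 454.6 kips.
Bearing (0.3125 in plate, F_u = 58 ksi): end bolts L_c = 1.8125 − 0.9375/2 = 1.34375, R_n = min(1.2×1.34375×0.3125×58, 2.4×0.875×0.3125×58) = 29.227 kips/bolt; interior L_c = 3 − 0.9375 = 2.0625, R_n = 38.063 kips/bolt. φR_n = 0.75 × (3×29.227 + 9×38.063) = 322.7 kips.
Tension rupture (net): A_n = (11.625 − 3×1)×0.3125 = 2.6953 in² (U = 1.0, A_e = A_n). φR_n = 0.75 × 58 × 2.6953 = 117.2 kips.
Governing: min(454.6, 322.7, 117.2) = 117.2 kips → net-section rupture.

117.2 kips (net-section rupture governs)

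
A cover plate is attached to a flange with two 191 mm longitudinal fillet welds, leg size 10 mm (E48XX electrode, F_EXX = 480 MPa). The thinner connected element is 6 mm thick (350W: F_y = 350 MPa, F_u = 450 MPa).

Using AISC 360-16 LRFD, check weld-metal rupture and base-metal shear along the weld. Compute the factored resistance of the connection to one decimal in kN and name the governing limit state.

464.1 kN (base-metal shear governs)

Weld metal: throat = 0.707×10 = 7.07 mm, L = 2×191 = 382 mm. φR_n = 0.75 × 0.6 × 480 × 7.07 × 382 = 583.4 kN.
Base metal shear (6 mm plate): yield φR_n = 1.0×0.6×350×6×382 = 481.3 kN; rupture φR_n = 0.75×0.6×450×6×382 = 464.1 kN; take 464.1 kN (rupture).
Governing: min(583.4, 464.1) = 464.1 kN → base-metal shear.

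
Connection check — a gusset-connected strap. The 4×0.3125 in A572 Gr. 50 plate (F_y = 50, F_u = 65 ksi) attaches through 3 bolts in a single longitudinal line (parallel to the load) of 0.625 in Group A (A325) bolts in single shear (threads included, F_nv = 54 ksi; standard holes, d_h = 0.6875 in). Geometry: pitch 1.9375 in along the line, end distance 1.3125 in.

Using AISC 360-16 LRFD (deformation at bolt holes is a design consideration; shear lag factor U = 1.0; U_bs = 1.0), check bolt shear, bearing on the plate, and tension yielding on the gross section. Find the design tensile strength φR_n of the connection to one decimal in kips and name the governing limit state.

37.3 kips (bolt shear governs)

Bolt shear: A_b = π(0.625)²/4 = 0.3068 in². φR_n = 0.75 × 54 × 0.3068 × 3 × 1 = 37.3 kips.
Bearing (0.3125 in plate, F_u = 65 ksi): end bolts L_c = 1.3125 − 0.6875/2 = 0.96875, R_n = min(1.2×0.96875×0.3125×65, 2.4×0.625×0.3125×65) = 23.613 kips/bolt; interior L_c = 1.9375 − 0.6875 = 1.25, R_n = 30.469 kips/bolt. φR_n = 0.75 × (1×23.613 + 2×30.469) = 63.4 kips.
Tension yield (gross): A_g = 4×0.3125 = 1.25 in². φR_n = 0.90 × 50 × 1.25 = 56.3 kips.
Governing: min(37.3, 63.4, 56.3) = 37.3 kips → bolt shear.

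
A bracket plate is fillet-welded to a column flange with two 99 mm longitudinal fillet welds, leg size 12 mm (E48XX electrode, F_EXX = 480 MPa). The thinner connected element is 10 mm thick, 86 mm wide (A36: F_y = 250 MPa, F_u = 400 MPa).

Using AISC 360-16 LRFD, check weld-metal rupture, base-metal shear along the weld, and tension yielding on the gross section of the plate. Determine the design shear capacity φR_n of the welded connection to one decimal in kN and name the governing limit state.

Weld metal: throat = 0.707×12 = 8.484 mm, L = 2×99 = 198 mm. φR_n = 0.75 × 0.6 × 480 × 8.484 × 198 = 362.8 kN.
Base metal shear (10 mm plate): yield φR_n = 1.0×0.6×250×10×198 = 297.0 kN; rupture φR_n = 0.75×0.6×400×10×198 = 356.4 kN; take 297.0 kN (yield).
Tension yield (gross): A_g = 86×10 = 860 mm². φR_n = 0.90 × 250 × 860 = 193.5 kN.
Governing: min(362.8, 297.0, 193.5) = 193.5 kN → gross-section yield.

193.5 kN (gross-section yield governs)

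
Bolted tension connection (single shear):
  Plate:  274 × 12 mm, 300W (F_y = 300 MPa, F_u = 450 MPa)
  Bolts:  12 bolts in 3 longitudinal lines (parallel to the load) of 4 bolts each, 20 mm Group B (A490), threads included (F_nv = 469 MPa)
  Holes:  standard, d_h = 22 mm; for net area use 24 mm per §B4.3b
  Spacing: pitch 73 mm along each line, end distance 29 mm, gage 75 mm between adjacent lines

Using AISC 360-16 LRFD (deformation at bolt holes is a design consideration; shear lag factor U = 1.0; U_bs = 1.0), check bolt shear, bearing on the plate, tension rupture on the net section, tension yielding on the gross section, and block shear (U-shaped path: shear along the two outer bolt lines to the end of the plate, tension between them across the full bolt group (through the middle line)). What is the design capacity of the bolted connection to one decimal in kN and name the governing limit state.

818.1 kN (net-section rupture governs)

Bolt shear: A_b = π(20)²/4 = 314.16 mm². φR_n = 0.75 × 469 × 314.16 × 12 × 1 = 1326.1 kN.
Bearing (12 mm plate, F_u = 450 MPa): end bolts L_c = 29 − 22/2 = 18, R_n = min(1.2×18×12×450, 2.4×20×12×450) = 116.64 kN/bolt; interior L_c = 73 − 22 = 51, R_n = 259.2 kN/bolt. φR_n = 0.75 × (3×116.64 + 9×259.2) = 2012.0 kN.
Tension rupture (net): A_n = (274 − 3×24)×12 = 2424 mm² (U = 1.0, A_e = A_n). φR_n = 0.75 × 450 × 2424 = 818.1 kN.
Tension yield (gross): A_g = 274×12 = 3288 mm². φR_n = 0.90 × 300 × 3288 = 887.8 kN.
Block shear: shear path 2×[29+3×73] = 2×248 mm, A_gv = 5952, A_nv = 2×(248 − 3.5×24)×12 = 3936 mm²; tension across gage: (150 − 2×24)×12 = 1224 mm². R_n = min(0.6×450×3936, 0.6×300×5952) + 1.0×450×1224 = min(1062.7, 1071.4) + 550.8 = 1613.5 kN. φR_n = 0.75 × 1613.5 = 1210.1 kN.
Governing: min(1326.1, 2012.0, 818.1, 887.8, 1210.1) = 818.1 kN → net-section rupture.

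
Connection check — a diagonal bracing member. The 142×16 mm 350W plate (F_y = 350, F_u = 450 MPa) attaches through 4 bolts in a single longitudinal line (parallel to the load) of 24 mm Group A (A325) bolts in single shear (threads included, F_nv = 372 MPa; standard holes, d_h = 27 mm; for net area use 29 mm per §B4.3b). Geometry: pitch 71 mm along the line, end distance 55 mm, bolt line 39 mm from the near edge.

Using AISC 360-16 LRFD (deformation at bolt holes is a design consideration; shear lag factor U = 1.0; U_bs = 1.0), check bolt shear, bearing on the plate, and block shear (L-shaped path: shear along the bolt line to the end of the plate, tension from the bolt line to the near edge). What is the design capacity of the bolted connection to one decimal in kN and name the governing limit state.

Bolt shear: A_b = π(24)²/4 = 452.39 mm². φR_n = 0.75 × 372 × 452.39 × 4 × 1 = 504.9 kN.
Bearing (16 mm plate, F_u = 450 MPa): end bolts L_c = 55 − 27/2 = 41.5, R_n = min(1.2×41.5×16×450, 2.4×24×16×450) = 358.56 kN/bolt; interior L_c = 71 − 27 = 44, R_n = 380.16 kN/bolt. φR_n = 0.75 × (1×358.56 + 3×380.16) = 1124.3 kN.
Block shear: shear path 1×[55+3×71] = 1×268 mm, A_gv = 4288, A_nv = 1×(268 − 3.5×29)×16 = 2664 mm²; tension to near edge: (39 − 0.5×29)×16 = 392 mm². R_n = min(0.6×450×2664, 0.6×350×4288) + 1.0×450×392 = min(719.28, 900.48) + 176.4 = 895.68 kN. φR_n = 0.75 × 895.68 = 671.8 kN.
Governing: min(504.9, 1124.3, 671.8) = 504.9 kN → bolt shear.

504.9 kN (bolt shear governs)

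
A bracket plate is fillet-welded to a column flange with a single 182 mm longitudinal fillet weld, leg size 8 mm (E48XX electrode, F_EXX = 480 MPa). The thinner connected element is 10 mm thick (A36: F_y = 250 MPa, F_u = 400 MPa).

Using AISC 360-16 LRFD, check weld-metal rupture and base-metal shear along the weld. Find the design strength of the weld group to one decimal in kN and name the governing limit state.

Weld metal: throat = 0.707×8 = 5.656 mm, L = 182 mm. φR_n = 0.75 × 0.6 × 480 × 5.656 × 182 = 222.3 kN.
Base metal shear (10 mm plate): yield φR_n = 1.0×0.6×250×10×182 = 273.0 kN; rupture φR_n = 0.75×0.6×400×10×182 = 327.6 kN; take 273.0 kN (yield).
Governing: min(222.3, 273.0) = 222.3 kN → weld metal.

222.3 kN (weld metal governs)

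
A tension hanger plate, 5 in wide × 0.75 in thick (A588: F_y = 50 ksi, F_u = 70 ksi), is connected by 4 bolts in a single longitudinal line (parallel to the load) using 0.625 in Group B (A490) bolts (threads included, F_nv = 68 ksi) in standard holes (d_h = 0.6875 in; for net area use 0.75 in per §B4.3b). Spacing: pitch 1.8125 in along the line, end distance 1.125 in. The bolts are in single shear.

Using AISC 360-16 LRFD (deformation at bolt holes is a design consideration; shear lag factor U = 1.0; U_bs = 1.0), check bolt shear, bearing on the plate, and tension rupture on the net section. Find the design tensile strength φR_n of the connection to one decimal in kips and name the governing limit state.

Bolt shear: A_b = π(0.625)²/4 = 0.3068 in². φR_n = 0.75 × 68 × 0.3068 × 4 × 1 = 62.6 kips.
Bearing (0.75 in plate, F_u = 70 ksi): end bolts L_c = 1.125 − 0.6875/2 = 0.78125, R_n = min(1.2×0.78125×0.75×70, 2.4×0.625×0.75×70) = 49.219 kips/bolt; interior L_c = 1.8125 − 0.6875 = 1.125, R_n = 70.875 kips/bolt. φR_n = 0.75 × (1×49.219 + 3×70.875) = 196.4 kips.
Tension rupture (net): A_n = (5 − 1×0.75)×0.75 = 3.1875 in² (U = 1.0, A_e = A_n). φR_n = 0.75 × 70 × 3.1875 = 167.3 kips.
Governing: min(62.6, 196.4, 167.3) = 62.6 kips → bolt shear.

62.6 kips (bolt shear governs)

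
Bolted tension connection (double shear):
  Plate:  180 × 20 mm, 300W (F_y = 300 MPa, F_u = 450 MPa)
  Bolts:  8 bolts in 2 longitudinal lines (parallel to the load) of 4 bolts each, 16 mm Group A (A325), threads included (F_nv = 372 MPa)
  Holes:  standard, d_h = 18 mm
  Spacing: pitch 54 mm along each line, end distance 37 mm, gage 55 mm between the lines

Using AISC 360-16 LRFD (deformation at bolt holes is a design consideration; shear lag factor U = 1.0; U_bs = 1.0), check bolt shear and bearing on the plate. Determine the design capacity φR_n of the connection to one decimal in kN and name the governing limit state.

897.5 kN (bolt shear governs)

Bolt shear: A_b = π(16)²/4 = 201.06 mm². φR_n = 0.75 × 372 × 201.06 × 8 × 2 = 897.5 kN.
Bearing (20 mm plate, F_u = 450 MPa): end bolts L_c = 37 − 18/2 = 28, R_n = min(1.2×28×20×450, 2.4×16×20×450) = 302.4 kN/bolt; interior L_c = 54 − 18 = 36, R_n = 345.6 kN/bolt. φR_n = 0.75 × (2×302.4 + 6×345.6) = 2008.8 kN.
Governing: min(897.5, 2008.8) = 897.5 kN → bolt shear.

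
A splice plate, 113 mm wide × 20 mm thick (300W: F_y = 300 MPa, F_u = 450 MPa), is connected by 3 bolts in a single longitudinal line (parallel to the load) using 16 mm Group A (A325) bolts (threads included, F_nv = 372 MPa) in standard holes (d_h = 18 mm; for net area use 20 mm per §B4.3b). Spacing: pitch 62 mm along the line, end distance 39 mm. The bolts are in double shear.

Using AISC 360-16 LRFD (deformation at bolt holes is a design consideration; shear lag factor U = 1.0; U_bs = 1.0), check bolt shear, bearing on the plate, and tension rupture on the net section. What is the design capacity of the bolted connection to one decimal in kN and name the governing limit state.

336.6 kN (bolt shear governs)

Bolt shear: A_b = π(16)²/4 = 201.06 mm². φR_n = 0.75 × 372 × 201.06 × 3 × 2 = 336.6 kN.
Bearing (20 mm plate, F_u = 450 MPa): end bolts L_c = 39 − 18/2 = 30, R_n = min(1.2×30×20×450, 2.4×16×20×450) = 324 kN/bolt; interior L_c = 62 − 18 = 44, R_n = 345.6 kN/bolt. φR_n = 0.75 × (1×324 + 2×345.6) = 761.4 kN.
Tension rupture (net): A_n = (113 − 1×20)×20 = 1860 mm² (U = 1.0, A_e = A_n). φR_n = 0.75 × 450 × 1860 = 627.8 kN.
Governing: min(336.6, 761.4, 627.8) = 336.6 kN → bolt shear.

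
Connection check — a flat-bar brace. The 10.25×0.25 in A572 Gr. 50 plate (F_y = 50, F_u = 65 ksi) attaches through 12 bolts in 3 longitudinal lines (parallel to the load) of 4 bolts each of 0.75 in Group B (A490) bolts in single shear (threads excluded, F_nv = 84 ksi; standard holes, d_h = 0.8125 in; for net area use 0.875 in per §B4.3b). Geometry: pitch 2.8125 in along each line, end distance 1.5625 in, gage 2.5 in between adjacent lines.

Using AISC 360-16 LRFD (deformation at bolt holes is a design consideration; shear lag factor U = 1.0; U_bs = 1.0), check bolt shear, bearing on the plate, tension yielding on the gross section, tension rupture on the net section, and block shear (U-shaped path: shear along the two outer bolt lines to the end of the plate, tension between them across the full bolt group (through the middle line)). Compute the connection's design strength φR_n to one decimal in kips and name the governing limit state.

Bolt shear: A_b = π(0.75)²/4 = 0.44179 in². φR_n = 0.75 × 84 × 0.44179 × 12 × 1 = 334.0 kips.
Bearing (0.25 in plate, F_u = 65 ksi): end bolts L_c = 1.5625 − 0.8125/2 = 1.15625, R_n = min(1.2×1.15625×0.25×65, 2.4×0.75×0.25×65) = 22.547 kips/bolt; interior L_c = 2.8125 − 0.8125 = 2, R_n = 29.25 kips/bolt. φR_n = 0.75 × (3×22.547 + 9×29.25) = 248.2 kips.
Tension yield (gross): A_g = 10.25×0.25 = 2.5625 in². φR_n = 0.90 × 50 × 2.5625 = 115.3 kips.
Tension rupture (net): A_n = (10.25 − 3×0.875)×0.25 = 1.9063 in² (U = 1.0, A_e = A_n). φR_n = 0.75 × 65 × 1.9063 = 92.9 kips.
Block shear: shear path 2×[1.5625+3×2.8125] = 2×10 in, A_gv = 5, A_nv = 2×(10 − 3.5×0.875)×0.25 = 3.4688 in²; tension across gage: (5 − 2×0.875)×0.25 = 0.8125 in². R_n = min(0.6×65×3.4688, 0.6×50×5) + 1.0×65×0.8125 = min(135.28, 150) + 52.813 = 188.09 kips. φR_n = 0.75 × 188.09 = 141.1 kips.
Governing: min(334.0, 248.2, 115.3, 92.9, 141.1) = 92.9 kips → net-section rupture.

92.9 kips (net-section rupture governs)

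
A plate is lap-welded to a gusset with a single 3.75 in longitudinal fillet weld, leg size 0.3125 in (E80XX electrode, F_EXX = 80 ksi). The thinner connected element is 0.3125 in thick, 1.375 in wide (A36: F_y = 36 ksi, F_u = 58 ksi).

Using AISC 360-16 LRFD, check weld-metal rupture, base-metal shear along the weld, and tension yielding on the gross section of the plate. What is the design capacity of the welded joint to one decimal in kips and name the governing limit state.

13.9 kips (gross-section yield governs)

Weld metal: throat = 0.707×0.3125 = 0.22094 in, L = 3.75 in. φR_n = 0.75 × 0.6 × 80 × 0.22094 × 3.75 = 29.8 kips.
Base metal shear (0.3125 in plate): yield φR_n = 1.0×0.6×36×0.3125×3.75 = 25.3 kips; rupture φR_n = 0.75×0.6×58×0.3125×3.75 = 30.6 kips; take 25.3 kips (yield).
Tension yield (gross): A_g = 1.375×0.3125 = 0.42969 in². φR_n = 0.90 × 36 × 0.42969 = 13.9 kips.
Governing: min(29.8, 25.3, 13.9) = 13.9 kips → gross-section yield.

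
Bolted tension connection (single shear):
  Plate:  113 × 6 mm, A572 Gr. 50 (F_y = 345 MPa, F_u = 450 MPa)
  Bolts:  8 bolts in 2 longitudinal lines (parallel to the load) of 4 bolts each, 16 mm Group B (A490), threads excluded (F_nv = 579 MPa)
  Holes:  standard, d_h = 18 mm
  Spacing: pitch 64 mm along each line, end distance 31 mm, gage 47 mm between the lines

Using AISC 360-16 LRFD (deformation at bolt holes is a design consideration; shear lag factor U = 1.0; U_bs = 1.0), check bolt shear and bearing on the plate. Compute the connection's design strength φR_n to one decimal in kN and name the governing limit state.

Bolt shear: A_b = π(16)²/4 = 201.06 mm². φR_n = 0.75 × 579 × 201.06 × 8 × 1 = 698.5 kN.
Bearing (6 mm plate, F_u = 450 MPa): end bolts L_c = 31 − 18/2 = 22, R_n = min(1.2×22×6×450, 2.4×16×6×450) = 71.28 kN/bolt; interior L_c = 64 − 18 = 46, R_n = 103.68 kN/bolt. φR_n = 0.75 × (2×71.28 + 6×103.68) = 573.5 kN.
Governing: min(698.5, 573.5) = 573.5 kN → bearing.

573.5 kN (bearing governs)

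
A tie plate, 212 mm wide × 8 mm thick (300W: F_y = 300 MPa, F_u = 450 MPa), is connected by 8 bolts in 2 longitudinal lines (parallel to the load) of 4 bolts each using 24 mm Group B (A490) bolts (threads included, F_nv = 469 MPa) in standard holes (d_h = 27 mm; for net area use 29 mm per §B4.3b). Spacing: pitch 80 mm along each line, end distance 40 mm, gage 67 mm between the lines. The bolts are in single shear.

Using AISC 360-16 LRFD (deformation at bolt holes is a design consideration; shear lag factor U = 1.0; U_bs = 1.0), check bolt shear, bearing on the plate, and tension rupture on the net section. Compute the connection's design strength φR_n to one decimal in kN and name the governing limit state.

415.8 kN (net-section rupture governs)

Bolt shear: A_b = π(24)²/4 = 452.39 mm². φR_n = 0.75 × 469 × 452.39 × 8 × 1 = 1273.0 kN.
Bearing (8 mm plate, F_u = 450 MPa): end bolts L_c = 40 − 27/2 = 26.5, R_n = min(1.2×26.5×8×450, 2.4×24×8×450) = 114.48 kN/bolt; interior L_c = 80 − 27 = 53, R_n = 207.36 kN/bolt. φR_n = 0.75 × (2×114.48 + 6×207.36) = 1104.8 kN.
Tension rupture (net): A_n = (212 − 2×29)×8 = 1232 mm² (U = 1.0, A_e = A_n). φR_n = 0.75 × 450 × 1232 = 415.8 kN.
Governing: min(1273.0, 1104.8, 415.8) = 415.8 kN → net-section rupture.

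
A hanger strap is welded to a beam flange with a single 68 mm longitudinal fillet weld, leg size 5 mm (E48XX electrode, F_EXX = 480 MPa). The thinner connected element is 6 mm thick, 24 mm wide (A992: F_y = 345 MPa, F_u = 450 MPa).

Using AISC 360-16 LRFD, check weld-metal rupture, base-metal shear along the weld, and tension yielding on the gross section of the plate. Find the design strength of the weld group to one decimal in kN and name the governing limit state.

44.7 kN (gross-section yield governs)

Weld metal: throat = 0.707×5 = 3.535 mm, L = 68 mm. φR_n = 0.75 × 0.6 × 480 × 3.535 × 68 = 51.9 kN.
Base metal shear (6 mm plate): yield φR_n = 1.0×0.6×345×6×68 = 84.5 kN; rupture φR_n = 0.75×0.6×450×6×68 = 82.6 kN; take 82.6 kN (rupture).
Tension yield (gross): A_g = 24×6 = 144 mm². φR_n = 0.90 × 345 × 144 = 44.7 kN.
Governing: min(51.9, 82.6, 44.7) = 44.7 kN → gross-section yield.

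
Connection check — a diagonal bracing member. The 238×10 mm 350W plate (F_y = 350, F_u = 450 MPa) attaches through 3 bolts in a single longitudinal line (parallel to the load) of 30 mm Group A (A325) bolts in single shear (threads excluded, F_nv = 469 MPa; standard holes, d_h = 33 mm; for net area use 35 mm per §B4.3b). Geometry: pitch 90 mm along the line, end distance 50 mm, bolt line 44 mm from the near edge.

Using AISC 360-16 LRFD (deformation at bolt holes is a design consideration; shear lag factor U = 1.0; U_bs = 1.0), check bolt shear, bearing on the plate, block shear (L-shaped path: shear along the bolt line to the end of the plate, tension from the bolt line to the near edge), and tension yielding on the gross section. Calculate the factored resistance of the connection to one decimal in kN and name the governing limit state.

Bolt shear: A_b = π(30)²/4 = 706.86 mm². φR_n = 0.75 × 469 × 706.86 × 3 × 1 = 745.9 kN.
Bearing (10 mm plate, F_u = 450 MPa): end bolts L_c = 50 − 33/2 = 33.5, R_n = min(1.2×33.5×10×450, 2.4×30×10×450) = 180.9 kN/bolt; interior L_c = 90 − 33 = 57, R_n = 307.8 kN/bolt. φR_n = 0.75 × (1×180.9 + 2×307.8) = 597.4 kN.
Block shear: shear path 1×[50+2×90] = 1×230 mm, A_gv = 2300, A_nv = 1×(230 − 2.5×35)×10 = 1425 mm²; tension to near edge: (44 − 0.5×35)×10 = 265 mm². R_n = min(0.6×450×1425, 0.6×350×2300) + 1.0×450×265 = min(384.75, 483) + 119.25 = 504 kN. φR_n = 0.75 × 504 = 378.0 kN.
Tension yield (gross): A_g = 238×10 = 2380 mm². φR_n = 0.90 × 350 × 2380 = 749.7 kN.
Governing: min(745.9, 597.4, 378.0, 749.7) = 378.0 kN → block shear.

378.0 kN (block shear governs)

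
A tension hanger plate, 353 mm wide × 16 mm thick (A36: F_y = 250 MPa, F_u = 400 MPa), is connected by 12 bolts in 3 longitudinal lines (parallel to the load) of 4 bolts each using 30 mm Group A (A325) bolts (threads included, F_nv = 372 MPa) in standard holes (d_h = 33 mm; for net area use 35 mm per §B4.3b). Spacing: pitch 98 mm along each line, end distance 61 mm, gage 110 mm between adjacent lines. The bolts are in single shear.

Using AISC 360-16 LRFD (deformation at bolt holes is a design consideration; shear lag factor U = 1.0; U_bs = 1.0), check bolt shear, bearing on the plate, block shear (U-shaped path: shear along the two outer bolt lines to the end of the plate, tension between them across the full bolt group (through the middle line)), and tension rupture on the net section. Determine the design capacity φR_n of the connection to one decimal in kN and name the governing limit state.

Bolt shear: A_b = π(30)²/4 = 706.86 mm². φR_n = 0.75 × 372 × 706.86 × 12 × 1 = 2366.6 kN.
Bearing (16 mm plate, F_u = 400 MPa): end bolts L_c = 61 − 33/2 = 44.5, R_n = min(1.2×44.5×16×400, 2.4×30×16×400) = 341.76 kN/bolt; interior L_c = 98 − 33 = 65, R_n = 460.8 kN/bolt. φR_n = 0.75 × (3×341.76 + 9×460.8) = 3879.4 kN.
Block shear: shear path 2×[61+3×98] = 2×355 mm, A_gv = 11360, A_nv = 2×(355 − 3.5×35)×16 = 7440 mm²; tension across gage: (220 − 2×35)×16 = 2400 mm². R_n = min(0.6×400×7440, 0.6×250×11360) + 1.0×400×2400 = min(1785.6, 1704) + 960 = 2664 kN. φR_n = 0.75 × 2664 = 1998.0 kN.
Tension rupture (net): A_n = (353 − 3×35)×16 = 3968 mm² (U = 1.0, A_e = A_n). φR_n = 0.75 × 400 × 3968 = 1190.4 kN.
Governing: min(2366.6, 3879.4, 1998.0, 1190.4) = 1190.4 kN → net-section rupture.

1190.4 kN (net-section rupture governs)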